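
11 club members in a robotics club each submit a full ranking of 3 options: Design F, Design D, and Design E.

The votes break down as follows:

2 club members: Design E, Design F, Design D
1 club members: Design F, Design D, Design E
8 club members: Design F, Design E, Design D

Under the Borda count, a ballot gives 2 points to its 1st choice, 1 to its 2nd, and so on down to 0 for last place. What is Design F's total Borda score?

Borda scores:
  Design F: 2·1 + 2 + 8·2 = 20
  Design D: 2·0 + 1 + 8·0 = 1
  Design E: 2·2 + 0 + 8·1 = 12

20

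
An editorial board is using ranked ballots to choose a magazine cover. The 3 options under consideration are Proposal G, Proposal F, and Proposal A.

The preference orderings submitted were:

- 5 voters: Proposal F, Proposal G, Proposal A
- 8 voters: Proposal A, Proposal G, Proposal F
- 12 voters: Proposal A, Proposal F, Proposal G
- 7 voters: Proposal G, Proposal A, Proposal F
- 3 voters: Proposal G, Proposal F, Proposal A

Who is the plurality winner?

Proposal A

First-place vote totals:
  Proposal G: 10
  Proposal F: 5
  Proposal A: 20
Proposal A has the most first-place votes.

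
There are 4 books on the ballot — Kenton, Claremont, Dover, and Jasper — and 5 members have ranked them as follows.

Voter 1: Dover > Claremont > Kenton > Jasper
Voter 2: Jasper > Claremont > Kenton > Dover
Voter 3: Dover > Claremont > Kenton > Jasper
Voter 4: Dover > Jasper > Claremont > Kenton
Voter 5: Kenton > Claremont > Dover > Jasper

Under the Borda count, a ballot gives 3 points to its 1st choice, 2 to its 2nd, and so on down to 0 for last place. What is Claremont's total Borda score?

9

Borda scores:
  Kenton: 1 + 1 + 1 + 0 + 3 = 6
  Claremont: 2 + 2 + 2 + 1 + 2 = 9
  Dover: 3 + 0 + 3 + 3 + 1 = 10
  Jasper: 0 + 3 + 0 + 2 + 0 = 5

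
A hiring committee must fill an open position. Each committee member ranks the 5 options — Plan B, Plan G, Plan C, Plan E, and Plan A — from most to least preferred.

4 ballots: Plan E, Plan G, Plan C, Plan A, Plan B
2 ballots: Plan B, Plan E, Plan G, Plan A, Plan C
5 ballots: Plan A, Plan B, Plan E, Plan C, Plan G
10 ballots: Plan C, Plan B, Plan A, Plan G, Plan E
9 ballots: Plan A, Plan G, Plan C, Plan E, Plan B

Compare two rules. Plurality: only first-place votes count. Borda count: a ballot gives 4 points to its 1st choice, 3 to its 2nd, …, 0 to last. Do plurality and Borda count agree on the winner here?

Plurality first-place counts: Plan B 2, Plan G 0, Plan C 10, Plan E 4, Plan A 14 → Plan A.
Borda totals: Plan B 53, Plan G 53, Plan C 71, Plan E 41, Plan A 82 → Plan A.
The two rules agree on Plan A.

Yes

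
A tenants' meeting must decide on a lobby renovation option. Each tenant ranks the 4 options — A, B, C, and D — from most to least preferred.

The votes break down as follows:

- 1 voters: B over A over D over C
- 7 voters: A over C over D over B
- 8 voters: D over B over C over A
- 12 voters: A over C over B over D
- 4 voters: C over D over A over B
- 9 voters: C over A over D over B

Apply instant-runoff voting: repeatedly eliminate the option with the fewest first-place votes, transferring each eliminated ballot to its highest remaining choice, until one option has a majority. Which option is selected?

C

Round 1: A 19, C 13, D 8, B 1. B has the fewest and is eliminated.
Round 2: A 20, C 13, D 8. D has the fewest and is eliminated.
Round 3: C 21, A 20. C has a majority.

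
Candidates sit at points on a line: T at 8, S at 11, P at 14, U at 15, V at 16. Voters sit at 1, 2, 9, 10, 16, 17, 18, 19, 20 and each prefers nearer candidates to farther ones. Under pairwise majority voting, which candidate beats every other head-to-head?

With single-peaked preferences on a line, the Condorcet winner is the candidate closest to the median voter.
The median voter (position 16) is closest to V at 16.
Check: V vs U — voters closer to V: 5 of 9.

V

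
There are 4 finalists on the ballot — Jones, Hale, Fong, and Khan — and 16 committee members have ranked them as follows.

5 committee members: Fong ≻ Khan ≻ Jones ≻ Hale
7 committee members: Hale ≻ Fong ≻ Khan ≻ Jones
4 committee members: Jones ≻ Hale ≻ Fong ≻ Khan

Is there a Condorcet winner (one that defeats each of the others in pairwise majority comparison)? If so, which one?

There is no Condorcet winner

Head-to-head results (16 voters total):
Jones vs Hale: Jones wins 9–7.
Jones vs Fong: Fong wins 12–4.
Jones vs Khan: Khan wins 12–4.
Hale vs Fong: Hale wins 11–5.
Hale vs Khan: Hale wins 11–5.
Fong vs Khan: Fong wins 16–0.
No candidate beats all others: Jones beats Hale beats Fong beats Jones, a majority cycle.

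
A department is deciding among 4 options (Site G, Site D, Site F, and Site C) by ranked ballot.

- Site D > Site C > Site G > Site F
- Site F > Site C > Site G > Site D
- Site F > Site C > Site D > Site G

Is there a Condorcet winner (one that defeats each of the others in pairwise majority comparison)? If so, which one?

Head-to-head results (3 voters total):
Site G vs Site D: Site D wins 2–1.
Site G vs Site F: Site F wins 2–1.
Site G vs Site C: Site C wins 3–0.
Site D vs Site F: Site F wins 2–1.
Site D vs Site C: Site C wins 2–1.
Site F vs Site C: Site F wins 2–1.
Site F beats each rival — Site G (2–1), Site D (2–1), Site C (2–1) — so Site F is the Condorcet winner.

Site F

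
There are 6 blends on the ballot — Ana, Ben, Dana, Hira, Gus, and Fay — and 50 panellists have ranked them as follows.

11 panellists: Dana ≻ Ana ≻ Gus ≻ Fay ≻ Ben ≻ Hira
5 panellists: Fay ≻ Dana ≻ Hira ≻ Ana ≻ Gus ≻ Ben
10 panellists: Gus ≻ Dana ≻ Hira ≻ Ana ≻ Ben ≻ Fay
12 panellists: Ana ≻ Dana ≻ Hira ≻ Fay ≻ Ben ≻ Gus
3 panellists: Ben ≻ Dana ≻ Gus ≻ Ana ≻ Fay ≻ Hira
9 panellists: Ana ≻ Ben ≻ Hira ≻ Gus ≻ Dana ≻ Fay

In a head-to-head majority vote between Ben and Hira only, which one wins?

Hira

Ballots ranking Ben above Hira: 11+3+9 = 23.
Ballots ranking Hira above Ben: 5+10+12 = 27.
Hira wins the head-to-head, 27–23.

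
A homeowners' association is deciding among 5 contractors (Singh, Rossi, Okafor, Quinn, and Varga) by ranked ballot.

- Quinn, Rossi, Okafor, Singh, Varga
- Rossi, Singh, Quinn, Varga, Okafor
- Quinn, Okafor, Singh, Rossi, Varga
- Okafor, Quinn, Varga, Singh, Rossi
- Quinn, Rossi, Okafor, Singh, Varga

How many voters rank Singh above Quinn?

Ballots ranking Singh above Quinn: 1.
Ballots ranking Quinn above Singh: 4.
So 1 of 5 voters prefer Singh to Quinn.

1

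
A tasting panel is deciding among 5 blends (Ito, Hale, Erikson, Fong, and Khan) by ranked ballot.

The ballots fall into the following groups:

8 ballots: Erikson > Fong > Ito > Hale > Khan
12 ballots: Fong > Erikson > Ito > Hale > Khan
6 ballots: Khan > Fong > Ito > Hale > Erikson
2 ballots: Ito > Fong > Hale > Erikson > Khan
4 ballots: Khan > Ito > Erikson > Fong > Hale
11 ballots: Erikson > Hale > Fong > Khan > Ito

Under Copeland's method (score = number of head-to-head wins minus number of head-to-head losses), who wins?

Erikson

Pairwise results:
  Ito vs Hale: Ito wins 32–11.
  Ito vs Erikson: Erikson wins 31–12.
  Ito vs Fong: Fong wins 37–6.
  Ito vs Khan: Ito wins 22–21.
  Hale vs Erikson: Erikson wins 35–8.
  Hale vs Fong: Fong wins 32–11.
  Hale vs Khan: Hale wins 33–10.
  Erikson vs Fong: Erikson wins 23–20.
  Erikson vs Khan: Erikson wins 33–10.
  Fong vs Khan: Fong wins 33–10.
Copeland scores (wins − losses):
  Ito: 2 − 2 = 0
  Hale: 1 − 3 = -2
  Erikson: 4 − 0 = 4
  Fong: 3 − 1 = 2
  Khan: 0 − 4 = -4
Erikson has the best Copeland score.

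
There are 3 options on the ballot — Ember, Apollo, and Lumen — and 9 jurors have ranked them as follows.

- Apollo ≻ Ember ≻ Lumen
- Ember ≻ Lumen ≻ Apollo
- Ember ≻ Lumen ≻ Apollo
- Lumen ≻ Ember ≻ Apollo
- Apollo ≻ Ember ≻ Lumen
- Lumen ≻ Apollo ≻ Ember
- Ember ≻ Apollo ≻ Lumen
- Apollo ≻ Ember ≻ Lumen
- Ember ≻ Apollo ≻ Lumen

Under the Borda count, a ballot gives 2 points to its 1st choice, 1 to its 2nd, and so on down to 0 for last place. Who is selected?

Borda scores:
  Ember: 1 + 2 + 2 + 1 + 1 + 0 + 2 + 1 + 2 = 12
  Apollo: 2 + 0 + 0 + 0 + 2 + 1 + 1 + 2 + 1 = 9
  Lumen: 0 + 1 + 1 + 2 + 0 + 2 + 0 + 0 + 0 = 6
Ember has the highest total.

Ember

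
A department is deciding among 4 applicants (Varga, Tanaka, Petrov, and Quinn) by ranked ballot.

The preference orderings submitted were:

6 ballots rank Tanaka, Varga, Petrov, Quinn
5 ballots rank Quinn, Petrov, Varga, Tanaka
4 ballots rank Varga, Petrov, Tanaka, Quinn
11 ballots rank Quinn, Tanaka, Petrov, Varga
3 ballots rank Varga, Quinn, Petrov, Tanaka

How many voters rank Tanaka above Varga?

17

Ballots ranking Tanaka above Varga: 6+11 = 17.
Ballots ranking Varga above Tanaka: 5+4+3 = 12.
So 17 of 29 voters prefer Tanaka to Varga.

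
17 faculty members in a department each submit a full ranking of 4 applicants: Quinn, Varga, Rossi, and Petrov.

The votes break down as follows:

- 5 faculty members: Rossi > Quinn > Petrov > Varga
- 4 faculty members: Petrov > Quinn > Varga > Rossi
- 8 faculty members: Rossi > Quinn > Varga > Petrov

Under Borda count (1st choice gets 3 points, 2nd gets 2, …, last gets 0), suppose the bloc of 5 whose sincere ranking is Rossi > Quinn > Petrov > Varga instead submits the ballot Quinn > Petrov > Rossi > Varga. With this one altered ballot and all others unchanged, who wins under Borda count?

Borda totals with the altered ballot: Quinn 39, Varga 12, Rossi 29, Petrov 22.
The switch changes the winner from Rossi to Quinn.

Quinn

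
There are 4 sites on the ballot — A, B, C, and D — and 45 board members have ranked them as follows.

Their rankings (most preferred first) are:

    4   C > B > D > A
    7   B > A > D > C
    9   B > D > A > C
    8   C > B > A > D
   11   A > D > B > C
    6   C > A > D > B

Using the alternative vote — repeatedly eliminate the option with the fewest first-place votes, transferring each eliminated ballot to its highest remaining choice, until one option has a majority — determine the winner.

B

Round 1: C 18, B 16, A 11, D 0. D has the fewest and is eliminated.
Round 2: C 18, B 16, A 11. A has the fewest and is eliminated.
Round 3: B 27, C 18. B has a majority.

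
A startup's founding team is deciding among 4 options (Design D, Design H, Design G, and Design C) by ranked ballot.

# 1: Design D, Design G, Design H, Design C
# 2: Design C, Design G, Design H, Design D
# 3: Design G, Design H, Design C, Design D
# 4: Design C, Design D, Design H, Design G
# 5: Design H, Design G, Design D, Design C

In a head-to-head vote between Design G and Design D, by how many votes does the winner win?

Ballots ranking Design G above Design D: 3.
Ballots ranking Design D above Design G: 2.
Design G wins 3–2, a margin of 1.

1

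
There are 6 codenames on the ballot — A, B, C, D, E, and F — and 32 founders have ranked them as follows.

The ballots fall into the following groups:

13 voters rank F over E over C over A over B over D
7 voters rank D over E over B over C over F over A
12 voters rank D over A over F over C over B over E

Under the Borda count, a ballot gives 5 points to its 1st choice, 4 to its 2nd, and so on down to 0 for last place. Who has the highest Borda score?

Borda scores:
  A: 13·2 + 7·0 + 12·4 = 74
  B: 13·1 + 7·3 + 12·1 = 46
  C: 13·3 + 7·2 + 12·2 = 77
  D: 13·0 + 7·5 + 12·5 = 95
  E: 13·4 + 7·4 + 12·0 = 80
  F: 13·5 + 7·1 + 12·3 = 108
F has the highest total.

F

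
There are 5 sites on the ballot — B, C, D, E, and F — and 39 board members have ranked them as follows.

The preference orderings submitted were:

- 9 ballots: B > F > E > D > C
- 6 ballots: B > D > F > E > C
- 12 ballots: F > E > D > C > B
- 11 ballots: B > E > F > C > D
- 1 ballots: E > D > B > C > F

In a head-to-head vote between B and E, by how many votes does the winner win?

13

Ballots ranking B above E: 9+6+11 = 26.
Ballots ranking E above B: 12+1 = 13.
B wins 26–13, a margin of 13.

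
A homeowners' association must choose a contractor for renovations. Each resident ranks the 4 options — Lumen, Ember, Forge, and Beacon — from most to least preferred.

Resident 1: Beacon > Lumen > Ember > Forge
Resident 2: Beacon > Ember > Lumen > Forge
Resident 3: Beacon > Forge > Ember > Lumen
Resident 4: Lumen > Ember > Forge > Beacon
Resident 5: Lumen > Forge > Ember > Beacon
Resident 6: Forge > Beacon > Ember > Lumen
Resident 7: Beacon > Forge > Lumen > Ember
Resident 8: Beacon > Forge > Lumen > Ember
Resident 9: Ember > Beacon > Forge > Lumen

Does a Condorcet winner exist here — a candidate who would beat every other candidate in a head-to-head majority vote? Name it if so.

Head-to-head results (9 voters total):
Lumen vs Ember: Lumen wins 5–4.
Lumen vs Forge: Forge wins 5–4.
Lumen vs Beacon: Beacon wins 7–2.
Ember vs Forge: Forge wins 5–4.
Ember vs Beacon: Beacon wins 6–3.
Forge vs Beacon: Beacon wins 6–3.
Beacon beats each rival — Lumen (7–2), Ember (6–3), Forge (6–3) — so Beacon is the Condorcet winner.

Beacon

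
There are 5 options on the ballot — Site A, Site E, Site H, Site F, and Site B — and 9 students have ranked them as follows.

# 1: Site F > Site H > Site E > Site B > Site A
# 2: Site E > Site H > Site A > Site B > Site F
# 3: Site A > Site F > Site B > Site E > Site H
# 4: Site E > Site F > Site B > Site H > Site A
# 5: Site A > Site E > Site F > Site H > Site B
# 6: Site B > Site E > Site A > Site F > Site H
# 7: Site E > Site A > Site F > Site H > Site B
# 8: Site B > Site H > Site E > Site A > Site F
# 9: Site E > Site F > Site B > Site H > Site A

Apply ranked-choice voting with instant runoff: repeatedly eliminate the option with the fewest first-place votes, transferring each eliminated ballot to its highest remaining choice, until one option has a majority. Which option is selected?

Site E

Round 1: Site E 4, Site A 2, Site B 2, Site F 1, Site H 0. Site H has the fewest and is eliminated.
Round 2: Site E 4, Site A 2, Site B 2, Site F 1. Site F has the fewest and is eliminated.
Round 3: Site E 5, Site A 2, Site B 2. Site E has a majority.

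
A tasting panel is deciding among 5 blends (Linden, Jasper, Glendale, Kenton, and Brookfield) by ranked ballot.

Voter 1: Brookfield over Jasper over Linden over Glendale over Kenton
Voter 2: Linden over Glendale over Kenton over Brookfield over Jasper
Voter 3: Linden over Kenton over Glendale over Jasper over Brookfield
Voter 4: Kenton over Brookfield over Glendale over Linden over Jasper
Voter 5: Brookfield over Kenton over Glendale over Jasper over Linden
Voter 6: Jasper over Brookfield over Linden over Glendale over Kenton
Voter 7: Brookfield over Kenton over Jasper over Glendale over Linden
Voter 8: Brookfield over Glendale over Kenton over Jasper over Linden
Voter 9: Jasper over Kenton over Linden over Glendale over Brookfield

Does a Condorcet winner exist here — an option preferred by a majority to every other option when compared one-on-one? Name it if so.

Brookfield

Head-to-head results (9 voters total):
Linden vs Jasper: Jasper wins 6–3.
Linden vs Glendale: Linden wins 5–4.
Linden vs Kenton: Kenton wins 5–4.
Linden vs Brookfield: Brookfield wins 6–3.
Jasper vs Glendale: Glendale wins 5–4.
Jasper vs Kenton: Kenton wins 6–3.
Jasper vs Brookfield: Brookfield wins 6–3.
Glendale vs Kenton: Kenton wins 5–4.
Glendale vs Brookfield: Brookfield wins 6–3.
Kenton vs Brookfield: Brookfield wins 5–4.
Brookfield beats each rival — Linden (6–3), Jasper (6–3), Glendale (6–3), Kenton (5–4) — so Brookfield is the Condorcet winner.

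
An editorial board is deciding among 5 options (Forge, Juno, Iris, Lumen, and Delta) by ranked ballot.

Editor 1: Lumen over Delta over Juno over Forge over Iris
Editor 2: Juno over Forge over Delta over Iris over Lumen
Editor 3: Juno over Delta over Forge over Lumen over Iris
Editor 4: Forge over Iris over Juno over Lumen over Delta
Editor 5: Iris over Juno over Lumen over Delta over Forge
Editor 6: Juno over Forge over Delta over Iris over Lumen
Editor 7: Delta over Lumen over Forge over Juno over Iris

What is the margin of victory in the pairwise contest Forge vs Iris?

5

Ballots ranking Forge above Iris: 6.
Ballots ranking Iris above Forge: 1.
Forge wins 6–1, a margin of 5.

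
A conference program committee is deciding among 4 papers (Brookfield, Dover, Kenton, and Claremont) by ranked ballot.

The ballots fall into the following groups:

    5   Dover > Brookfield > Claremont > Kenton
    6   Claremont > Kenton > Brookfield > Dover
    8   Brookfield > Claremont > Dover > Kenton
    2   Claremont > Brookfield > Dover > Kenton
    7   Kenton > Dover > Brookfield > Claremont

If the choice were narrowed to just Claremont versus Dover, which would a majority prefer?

Claremont

Ballots ranking Claremont above Dover: 6+8+2 = 16.
Ballots ranking Dover above Claremont: 5+7 = 12.
Claremont wins the head-to-head, 16–12.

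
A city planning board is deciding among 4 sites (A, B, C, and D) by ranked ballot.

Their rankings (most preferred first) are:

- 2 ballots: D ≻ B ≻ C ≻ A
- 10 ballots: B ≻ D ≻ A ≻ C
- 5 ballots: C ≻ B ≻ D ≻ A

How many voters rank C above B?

Ballots ranking C above B: 5.
Ballots ranking B above C: 2+10 = 12.
So 5 of 17 voters prefer C to B.

5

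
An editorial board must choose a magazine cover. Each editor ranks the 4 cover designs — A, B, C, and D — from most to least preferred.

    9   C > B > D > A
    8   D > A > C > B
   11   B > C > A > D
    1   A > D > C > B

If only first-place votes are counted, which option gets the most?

B

First-place vote totals:
  A: 1
  B: 11
  C: 9
  D: 8
B has the most first-place votes.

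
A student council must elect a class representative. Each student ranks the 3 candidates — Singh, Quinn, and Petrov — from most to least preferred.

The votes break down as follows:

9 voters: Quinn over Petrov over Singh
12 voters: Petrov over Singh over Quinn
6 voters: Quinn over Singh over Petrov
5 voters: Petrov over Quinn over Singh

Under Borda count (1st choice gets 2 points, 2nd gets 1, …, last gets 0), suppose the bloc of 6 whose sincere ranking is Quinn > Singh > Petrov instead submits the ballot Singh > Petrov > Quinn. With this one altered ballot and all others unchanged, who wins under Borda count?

Borda totals with the altered ballot: Singh 24, Quinn 23, Petrov 49.
The winner is unchanged: still Petrov.

Petrov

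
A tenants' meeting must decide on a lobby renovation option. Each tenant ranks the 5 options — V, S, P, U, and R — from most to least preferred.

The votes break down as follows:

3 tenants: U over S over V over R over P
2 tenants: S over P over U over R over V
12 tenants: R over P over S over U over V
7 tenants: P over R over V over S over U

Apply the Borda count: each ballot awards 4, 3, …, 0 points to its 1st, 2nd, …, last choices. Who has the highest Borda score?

Borda scores:
  V: 3·2 + 2·0 + 12·0 + 7·2 = 20
  S: 3·3 + 2·4 + 12·2 + 7·1 = 48
  P: 3·0 + 2·3 + 12·3 + 7·4 = 70
  U: 3·4 + 2·2 + 12·1 + 7·0 = 28
  R: 3·1 + 2·1 + 12·4 + 7·3 = 74
R has the highest total.

R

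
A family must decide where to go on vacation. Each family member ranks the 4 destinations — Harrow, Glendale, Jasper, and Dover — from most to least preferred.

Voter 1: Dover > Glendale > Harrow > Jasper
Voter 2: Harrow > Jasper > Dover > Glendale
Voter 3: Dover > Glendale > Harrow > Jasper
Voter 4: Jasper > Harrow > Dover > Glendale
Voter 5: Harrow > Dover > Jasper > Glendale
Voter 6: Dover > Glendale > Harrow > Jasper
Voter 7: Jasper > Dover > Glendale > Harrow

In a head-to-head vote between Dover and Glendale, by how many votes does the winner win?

Ballots ranking Dover above Glendale: 7.
Ballots ranking Glendale above Dover: 0.
Dover wins 7–0, a margin of 7.

7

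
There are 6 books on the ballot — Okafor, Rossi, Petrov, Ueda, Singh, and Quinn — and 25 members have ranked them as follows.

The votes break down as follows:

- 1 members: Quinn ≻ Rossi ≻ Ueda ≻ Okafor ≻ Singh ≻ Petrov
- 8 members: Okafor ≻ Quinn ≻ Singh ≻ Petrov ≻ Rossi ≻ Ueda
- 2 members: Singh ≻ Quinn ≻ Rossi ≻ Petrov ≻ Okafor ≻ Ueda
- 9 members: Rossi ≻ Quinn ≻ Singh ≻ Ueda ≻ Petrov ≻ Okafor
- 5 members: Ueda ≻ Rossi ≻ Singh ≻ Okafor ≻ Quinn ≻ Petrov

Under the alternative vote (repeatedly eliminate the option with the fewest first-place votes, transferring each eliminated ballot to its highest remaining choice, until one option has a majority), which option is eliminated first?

Petrov

Round 1: Rossi 9, Okafor 8, Ueda 5, Singh 2, Quinn 1, Petrov 0. Petrov has the fewest and is eliminated.
Round 2: Rossi 9, Okafor 8, Ueda 5, Singh 2, Quinn 1. Quinn has the fewest and is eliminated.
Round 3: Rossi 10, Okafor 8, Ueda 5, Singh 2. Singh has the fewest and is eliminated.
Round 4: Rossi 12, Okafor 8, Ueda 5. Ueda has the fewest and is eliminated.
Round 5: Rossi 17, Okafor 8. Rossi has a majority.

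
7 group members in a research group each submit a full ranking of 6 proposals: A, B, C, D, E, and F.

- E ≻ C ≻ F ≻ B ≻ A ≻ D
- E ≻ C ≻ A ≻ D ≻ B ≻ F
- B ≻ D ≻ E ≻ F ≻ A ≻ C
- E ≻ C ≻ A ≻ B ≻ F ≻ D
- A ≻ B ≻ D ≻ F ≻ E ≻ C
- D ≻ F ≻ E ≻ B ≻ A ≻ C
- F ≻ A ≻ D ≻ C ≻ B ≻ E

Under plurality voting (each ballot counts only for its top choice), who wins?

First-place vote totals:
  A: 1
  B: 1
  C: 0
  D: 1
  E: 3
  F: 1
E has the most first-place votes.

E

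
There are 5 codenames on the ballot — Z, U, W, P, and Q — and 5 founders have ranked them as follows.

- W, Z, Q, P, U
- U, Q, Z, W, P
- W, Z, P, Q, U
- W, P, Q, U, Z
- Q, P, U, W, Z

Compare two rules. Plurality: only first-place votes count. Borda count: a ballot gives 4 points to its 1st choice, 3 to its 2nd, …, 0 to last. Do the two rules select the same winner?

Plurality first-place counts: Z 0, U 1, W 3, P 0, Q 1 → W.
Borda totals: Z 8, U 7, W 14, P 9, Q 12 → W.
The two rules agree on W.

Yes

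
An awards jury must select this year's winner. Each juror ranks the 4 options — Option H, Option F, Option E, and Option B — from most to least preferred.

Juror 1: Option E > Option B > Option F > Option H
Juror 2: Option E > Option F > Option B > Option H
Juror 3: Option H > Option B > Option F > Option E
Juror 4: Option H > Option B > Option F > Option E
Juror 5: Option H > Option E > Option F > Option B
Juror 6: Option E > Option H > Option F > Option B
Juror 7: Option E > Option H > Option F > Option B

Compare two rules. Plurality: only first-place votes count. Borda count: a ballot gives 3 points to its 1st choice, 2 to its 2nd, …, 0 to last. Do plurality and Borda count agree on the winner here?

Plurality first-place counts: Option H 3, Option F 0, Option E 4, Option B 0 → Option E.
Borda totals: Option H 13, Option F 8, Option E 14, Option B 7 → Option E.
The two rules agree on Option E.

Yes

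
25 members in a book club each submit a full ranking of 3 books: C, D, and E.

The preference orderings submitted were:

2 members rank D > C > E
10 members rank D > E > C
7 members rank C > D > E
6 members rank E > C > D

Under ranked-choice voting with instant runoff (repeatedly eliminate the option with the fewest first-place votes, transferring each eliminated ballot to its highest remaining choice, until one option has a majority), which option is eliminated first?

Round 1: D 12, C 7, E 6. E has the fewest and is eliminated.
Round 2: C 13, D 12. C has a majority.

E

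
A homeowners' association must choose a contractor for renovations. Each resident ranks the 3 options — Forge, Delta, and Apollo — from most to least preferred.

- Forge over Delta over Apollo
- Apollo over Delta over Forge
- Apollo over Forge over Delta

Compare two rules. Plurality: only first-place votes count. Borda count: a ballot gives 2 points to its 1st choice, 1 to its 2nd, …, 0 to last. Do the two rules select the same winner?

Yes

Plurality first-place counts: Forge 1, Delta 0, Apollo 2 → Apollo.
Borda totals: Forge 3, Delta 2, Apollo 4 → Apollo.
The two rules agree on Apollo.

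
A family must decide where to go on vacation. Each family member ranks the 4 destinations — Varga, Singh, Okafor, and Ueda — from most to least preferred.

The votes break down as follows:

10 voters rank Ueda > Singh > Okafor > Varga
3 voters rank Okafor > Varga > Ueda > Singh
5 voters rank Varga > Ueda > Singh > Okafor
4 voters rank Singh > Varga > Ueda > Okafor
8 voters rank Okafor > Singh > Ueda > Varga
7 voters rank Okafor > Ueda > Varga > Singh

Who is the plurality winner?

First-place vote totals:
  Varga: 5
  Singh: 4
  Okafor: 18
  Ueda: 10
Okafor has the most first-place votes.

Okafor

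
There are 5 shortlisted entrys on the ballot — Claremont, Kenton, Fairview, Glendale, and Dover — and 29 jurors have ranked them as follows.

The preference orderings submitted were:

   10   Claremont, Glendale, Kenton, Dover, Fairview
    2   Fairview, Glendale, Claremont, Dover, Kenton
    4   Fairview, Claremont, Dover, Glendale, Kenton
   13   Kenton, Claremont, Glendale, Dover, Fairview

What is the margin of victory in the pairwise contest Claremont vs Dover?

Ballots ranking Claremont above Dover: 10+2+4+13 = 29.
Ballots ranking Dover above Claremont: 0.
Claremont wins 29–0, a margin of 29.

29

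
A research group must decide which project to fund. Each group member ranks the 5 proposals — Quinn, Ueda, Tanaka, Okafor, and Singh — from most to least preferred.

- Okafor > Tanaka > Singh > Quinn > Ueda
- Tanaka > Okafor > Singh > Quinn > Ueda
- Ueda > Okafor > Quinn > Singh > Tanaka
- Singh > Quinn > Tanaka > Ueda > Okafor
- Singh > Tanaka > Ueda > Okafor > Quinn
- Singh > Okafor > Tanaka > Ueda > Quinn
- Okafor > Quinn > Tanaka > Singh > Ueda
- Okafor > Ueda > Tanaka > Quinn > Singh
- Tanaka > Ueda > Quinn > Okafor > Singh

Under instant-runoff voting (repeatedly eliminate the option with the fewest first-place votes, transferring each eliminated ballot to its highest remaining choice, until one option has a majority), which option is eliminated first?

Round 1: Okafor 3, Singh 3, Tanaka 2, Ueda 1, Quinn 0. Quinn has the fewest and is eliminated.
Round 2: Okafor 3, Singh 3, Tanaka 2, Ueda 1. Ueda has the fewest and is eliminated.
Round 3: Okafor 4, Singh 3, Tanaka 2. Tanaka has the fewest and is eliminated.
Round 4: Okafor 6, Singh 3. Okafor has a majority.

Quinn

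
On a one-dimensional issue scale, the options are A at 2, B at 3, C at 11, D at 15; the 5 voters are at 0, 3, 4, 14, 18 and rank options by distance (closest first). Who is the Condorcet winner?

With single-peaked preferences on a line, the Condorcet winner is the candidate closest to the median voter.
The median voter (position 4) is closest to B at 3.
Check: B vs D — voters closer to B: 3 of 5.

B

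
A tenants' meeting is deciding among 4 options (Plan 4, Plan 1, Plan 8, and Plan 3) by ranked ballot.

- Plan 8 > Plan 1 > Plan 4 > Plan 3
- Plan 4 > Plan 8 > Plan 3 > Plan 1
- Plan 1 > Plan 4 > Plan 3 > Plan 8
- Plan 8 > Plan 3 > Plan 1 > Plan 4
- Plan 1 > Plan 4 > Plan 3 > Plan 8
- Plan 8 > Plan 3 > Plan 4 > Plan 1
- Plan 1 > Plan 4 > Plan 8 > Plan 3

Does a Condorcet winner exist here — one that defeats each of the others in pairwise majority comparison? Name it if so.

None — there is no Condorcet winner

Head-to-head results (7 voters total):
Plan 4 vs Plan 1: Plan 1 wins 5–2.
Plan 4 vs Plan 8: Plan 4 wins 4–3.
Plan 4 vs Plan 3: Plan 4 wins 5–2.
Plan 1 vs Plan 8: Plan 8 wins 4–3.
Plan 1 vs Plan 3: Plan 1 wins 4–3.
Plan 8 vs Plan 3: Plan 8 wins 5–2.
No candidate beats all others: Plan 4 beats Plan 8 beats Plan 1 beats Plan 4, a majority cycle.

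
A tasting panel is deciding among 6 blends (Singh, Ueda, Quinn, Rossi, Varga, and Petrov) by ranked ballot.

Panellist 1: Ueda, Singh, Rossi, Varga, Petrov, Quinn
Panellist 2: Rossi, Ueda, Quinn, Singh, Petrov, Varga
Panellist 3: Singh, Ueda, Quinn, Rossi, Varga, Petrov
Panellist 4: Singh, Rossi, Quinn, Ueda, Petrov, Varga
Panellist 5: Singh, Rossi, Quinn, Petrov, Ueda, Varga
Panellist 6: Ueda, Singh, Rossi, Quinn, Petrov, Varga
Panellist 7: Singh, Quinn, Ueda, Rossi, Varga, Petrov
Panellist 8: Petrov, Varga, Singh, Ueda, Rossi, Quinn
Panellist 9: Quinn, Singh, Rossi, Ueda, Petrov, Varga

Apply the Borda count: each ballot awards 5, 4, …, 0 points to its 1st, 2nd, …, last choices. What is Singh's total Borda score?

37

Borda scores:
  Singh: 4 + 2 + 5 + 5 + 5 + 4 + 5 + 3 + 4 = 37
  Ueda: 5 + 4 + 4 + 2 + 1 + 5 + 3 + 2 + 2 = 28
  Quinn: 0 + 3 + 3 + 3 + 3 + 2 + 4 + 0 + 5 = 23
  Rossi: 3 + 5 + 2 + 4 + 4 + 3 + 2 + 1 + 3 = 27
  Varga: 2 + 0 + 1 + 0 + 0 + 0 + 1 + 4 + 0 = 8
  Petrov: 1 + 1 + 0 + 1 + 2 + 1 + 0 + 5 + 1 = 12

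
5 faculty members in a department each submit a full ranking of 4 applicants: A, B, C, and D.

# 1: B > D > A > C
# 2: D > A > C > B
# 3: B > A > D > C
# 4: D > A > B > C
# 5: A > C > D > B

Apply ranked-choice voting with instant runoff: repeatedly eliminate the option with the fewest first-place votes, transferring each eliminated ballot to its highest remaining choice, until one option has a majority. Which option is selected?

Round 1: B 2, D 2, A 1, C 0. C has the fewest and is eliminated.
Round 2: B 2, D 2, A 1. A has the fewest and is eliminated.
Round 3: D 3, B 2. D has a majority.

D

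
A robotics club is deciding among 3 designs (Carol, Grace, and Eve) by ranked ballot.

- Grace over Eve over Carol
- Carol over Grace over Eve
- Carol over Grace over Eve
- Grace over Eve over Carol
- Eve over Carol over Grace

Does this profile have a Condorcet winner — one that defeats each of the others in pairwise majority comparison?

Head-to-head results (5 voters total):
Carol vs Grace: Carol wins 3–2.
Carol vs Eve: Eve wins 3–2.
Grace vs Eve: Grace wins 4–1.
No candidate beats all others: Carol beats Grace beats Eve beats Carol, a majority cycle.

No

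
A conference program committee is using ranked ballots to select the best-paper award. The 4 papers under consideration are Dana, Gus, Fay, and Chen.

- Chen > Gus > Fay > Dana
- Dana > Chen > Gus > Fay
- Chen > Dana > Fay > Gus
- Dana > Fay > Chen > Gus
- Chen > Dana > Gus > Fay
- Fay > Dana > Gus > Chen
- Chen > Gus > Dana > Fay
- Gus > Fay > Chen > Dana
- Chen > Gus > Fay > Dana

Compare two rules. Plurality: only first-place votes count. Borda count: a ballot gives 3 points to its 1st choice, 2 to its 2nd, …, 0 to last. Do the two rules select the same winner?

Plurality first-place counts: Dana 2, Gus 1, Fay 1, Chen 5 → Chen.
Borda totals: Dana 13, Gus 12, Fay 10, Chen 19 → Chen.
The two rules agree on Chen.

Yes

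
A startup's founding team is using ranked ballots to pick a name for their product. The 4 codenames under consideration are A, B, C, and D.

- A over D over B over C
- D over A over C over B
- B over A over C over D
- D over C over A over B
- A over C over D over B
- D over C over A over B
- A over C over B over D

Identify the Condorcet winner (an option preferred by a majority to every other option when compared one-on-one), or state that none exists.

Head-to-head results (7 voters total):
A vs B: A wins 6–1.
A vs C: A wins 5–2.
A vs D: A wins 4–3.
B vs C: C wins 5–2.
B vs D: D wins 5–2.
C vs D: D wins 4–3.
A beats each rival — B (6–1), C (5–2), D (4–3) — so A is the Condorcet winner.

A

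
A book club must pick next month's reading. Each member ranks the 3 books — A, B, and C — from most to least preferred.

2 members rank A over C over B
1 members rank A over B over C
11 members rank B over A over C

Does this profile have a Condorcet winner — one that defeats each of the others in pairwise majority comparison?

Yes

Head-to-head results (14 voters total):
A vs B: B wins 11–3.
A vs C: A wins 14–0.
B vs C: B wins 12–2.
B beats each rival — A (11–3), C (12–2) — so B is the Condorcet winner.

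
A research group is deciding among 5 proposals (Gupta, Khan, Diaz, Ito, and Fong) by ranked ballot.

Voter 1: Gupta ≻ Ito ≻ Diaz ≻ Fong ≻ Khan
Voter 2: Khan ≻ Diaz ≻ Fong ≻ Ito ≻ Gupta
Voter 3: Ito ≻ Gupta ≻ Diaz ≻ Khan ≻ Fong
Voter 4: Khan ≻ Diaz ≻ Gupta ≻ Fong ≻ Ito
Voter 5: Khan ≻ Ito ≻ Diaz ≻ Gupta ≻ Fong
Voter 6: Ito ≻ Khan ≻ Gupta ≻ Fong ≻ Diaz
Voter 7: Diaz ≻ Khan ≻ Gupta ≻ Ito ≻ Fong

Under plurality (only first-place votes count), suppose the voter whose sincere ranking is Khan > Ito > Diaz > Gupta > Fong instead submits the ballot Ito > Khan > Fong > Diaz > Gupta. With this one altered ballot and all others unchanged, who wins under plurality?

First-place totals with the altered ballot: Gupta 1, Khan 2, Diaz 1, Ito 3, Fong 0.
The switch changes the winner from Khan to Ito.

Ito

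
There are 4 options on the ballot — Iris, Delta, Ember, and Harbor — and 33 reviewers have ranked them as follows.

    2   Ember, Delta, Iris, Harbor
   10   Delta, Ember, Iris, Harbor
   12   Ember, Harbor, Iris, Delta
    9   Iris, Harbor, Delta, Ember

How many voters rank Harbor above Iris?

12

Ballots ranking Harbor above Iris: 12.
Ballots ranking Iris above Harbor: 2+10+9 = 21.
So 12 of 33 voters prefer Harbor to Iris.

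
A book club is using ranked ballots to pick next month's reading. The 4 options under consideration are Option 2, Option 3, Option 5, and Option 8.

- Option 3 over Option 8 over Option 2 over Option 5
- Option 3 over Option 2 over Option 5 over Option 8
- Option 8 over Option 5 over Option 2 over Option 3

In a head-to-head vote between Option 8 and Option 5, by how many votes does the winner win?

Ballots ranking Option 8 above Option 5: 2.
Ballots ranking Option 5 above Option 8: 1.
Option 8 wins 2–1, a margin of 1.

1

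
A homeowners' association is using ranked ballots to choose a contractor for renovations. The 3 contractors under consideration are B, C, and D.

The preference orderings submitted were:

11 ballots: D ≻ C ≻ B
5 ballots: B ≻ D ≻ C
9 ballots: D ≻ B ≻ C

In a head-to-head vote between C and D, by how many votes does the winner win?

25

Ballots ranking C above D: 0.
Ballots ranking D above C: 11+5+9 = 25.
D wins 25–0, a margin of 25.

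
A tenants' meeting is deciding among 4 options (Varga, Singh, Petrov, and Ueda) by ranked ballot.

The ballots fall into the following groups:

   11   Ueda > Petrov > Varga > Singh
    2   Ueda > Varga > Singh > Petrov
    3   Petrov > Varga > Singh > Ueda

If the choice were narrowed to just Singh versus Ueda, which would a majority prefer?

Ballots ranking Singh above Ueda: 3.
Ballots ranking Ueda above Singh: 11+2 = 13.
Ueda wins the head-to-head, 13–3.

Ueda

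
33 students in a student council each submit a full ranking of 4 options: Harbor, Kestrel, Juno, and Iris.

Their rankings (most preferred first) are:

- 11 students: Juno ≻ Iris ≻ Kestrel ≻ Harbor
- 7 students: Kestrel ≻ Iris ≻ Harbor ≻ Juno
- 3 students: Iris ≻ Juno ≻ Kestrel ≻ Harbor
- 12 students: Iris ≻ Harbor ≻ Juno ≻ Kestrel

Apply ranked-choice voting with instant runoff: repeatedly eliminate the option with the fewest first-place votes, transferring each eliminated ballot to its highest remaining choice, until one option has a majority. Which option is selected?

Round 1: Iris 15, Juno 11, Kestrel 7, Harbor 0. Harbor has the fewest and is eliminated.
Round 2: Iris 15, Juno 11, Kestrel 7. Kestrel has the fewest and is eliminated.
Round 3: Iris 22, Juno 11. Iris has a majority.

Iris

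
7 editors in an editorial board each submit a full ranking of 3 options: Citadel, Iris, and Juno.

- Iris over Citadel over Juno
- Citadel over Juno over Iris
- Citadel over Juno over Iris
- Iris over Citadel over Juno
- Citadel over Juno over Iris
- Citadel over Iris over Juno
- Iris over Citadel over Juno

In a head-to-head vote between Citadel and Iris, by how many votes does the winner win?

1

Ballots ranking Citadel above Iris: 4.
Ballots ranking Iris above Citadel: 3.
Citadel wins 4–3, a margin of 1.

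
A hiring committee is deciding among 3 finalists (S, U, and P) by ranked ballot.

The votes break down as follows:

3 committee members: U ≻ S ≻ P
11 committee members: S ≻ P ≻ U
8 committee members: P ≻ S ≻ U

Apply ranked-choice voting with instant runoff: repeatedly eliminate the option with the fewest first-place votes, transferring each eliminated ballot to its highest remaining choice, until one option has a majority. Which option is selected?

S

Round 1: S 11, P 8, U 3. U has the fewest and is eliminated.
Round 2: S 14, P 8. S has a majority.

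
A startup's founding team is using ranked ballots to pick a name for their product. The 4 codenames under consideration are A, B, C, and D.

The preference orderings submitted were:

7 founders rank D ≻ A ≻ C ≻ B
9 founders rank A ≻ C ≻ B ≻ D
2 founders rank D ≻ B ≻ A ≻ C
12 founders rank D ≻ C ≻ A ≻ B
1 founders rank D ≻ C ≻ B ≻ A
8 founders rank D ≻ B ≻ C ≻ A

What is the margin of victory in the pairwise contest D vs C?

Ballots ranking D above C: 7+2+12+1+8 = 30.
Ballots ranking C above D: 9.
D wins 30–9, a margin of 21.

21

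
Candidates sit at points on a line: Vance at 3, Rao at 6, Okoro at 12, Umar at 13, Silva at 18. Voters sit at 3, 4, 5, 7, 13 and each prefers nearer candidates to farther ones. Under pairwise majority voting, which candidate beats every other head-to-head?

With single-peaked preferences on a line, the Condorcet winner is the candidate closest to the median voter.
The median voter (position 5) is closest to Rao at 6.
Check: Rao vs Silva — voters closer to Rao: 4 of 5.

Rao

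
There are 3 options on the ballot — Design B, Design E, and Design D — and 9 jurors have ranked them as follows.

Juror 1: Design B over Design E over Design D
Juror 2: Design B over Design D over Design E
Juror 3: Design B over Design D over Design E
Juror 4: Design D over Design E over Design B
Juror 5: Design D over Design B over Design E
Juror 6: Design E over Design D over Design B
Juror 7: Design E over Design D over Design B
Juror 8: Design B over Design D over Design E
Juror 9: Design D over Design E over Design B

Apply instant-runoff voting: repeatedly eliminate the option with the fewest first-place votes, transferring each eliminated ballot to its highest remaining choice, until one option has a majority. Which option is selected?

Design D

Round 1: Design B 4, Design D 3, Design E 2. Design E has the fewest and is eliminated.
Round 2: Design D 5, Design B 4. Design D has a majority.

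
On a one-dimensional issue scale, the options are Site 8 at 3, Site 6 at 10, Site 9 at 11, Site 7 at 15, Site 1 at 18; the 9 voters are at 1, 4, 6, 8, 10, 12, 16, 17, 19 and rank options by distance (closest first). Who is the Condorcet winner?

With single-peaked preferences on a line, the Condorcet winner is the candidate closest to the median voter.
The median voter (position 10) is closest to Site 6 at 10.
Check: Site 6 vs Site 9 — voters closer to Site 6: 5 of 9.

Site 6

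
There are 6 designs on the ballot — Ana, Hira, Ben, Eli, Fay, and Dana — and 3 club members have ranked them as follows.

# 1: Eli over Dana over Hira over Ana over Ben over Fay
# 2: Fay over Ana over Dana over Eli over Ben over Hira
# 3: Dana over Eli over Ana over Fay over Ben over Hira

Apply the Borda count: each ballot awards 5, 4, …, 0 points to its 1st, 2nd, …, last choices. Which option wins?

Dana

Borda scores:
  Ana: 2 + 4 + 3 = 9
  Hira: 3 + 0 + 0 = 3
  Ben: 1 + 1 + 1 = 3
  Eli: 5 + 2 + 4 = 11
  Fay: 0 + 5 + 2 = 7
  Dana: 4 + 3 + 5 = 12
Dana has the highest total.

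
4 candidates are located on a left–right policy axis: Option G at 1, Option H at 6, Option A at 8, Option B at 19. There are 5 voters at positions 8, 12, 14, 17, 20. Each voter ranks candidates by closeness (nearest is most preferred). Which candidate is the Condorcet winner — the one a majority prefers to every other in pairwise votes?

Option B

With single-peaked preferences on a line, the Condorcet winner is the candidate closest to the median voter.
The median voter (position 14) is closest to Option B at 19.
Check: Option B vs Option A — voters closer to Option B: 3 of 5.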